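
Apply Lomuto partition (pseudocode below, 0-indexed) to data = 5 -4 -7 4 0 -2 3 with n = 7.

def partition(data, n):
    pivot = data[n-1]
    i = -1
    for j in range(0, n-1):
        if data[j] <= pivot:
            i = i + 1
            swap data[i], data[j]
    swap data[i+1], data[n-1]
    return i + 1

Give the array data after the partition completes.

pivot = data[6] = 3; i = -1
j=0: data[0]=5 > 3 → no swap
j=1: data[1]=-4 ≤ 3 → i=0, swap data[0],data[1] → -4 5 -7 4 0 -2 3
j=2: data[2]=-7 ≤ 3 → i=1, swap data[1],data[2] → -4 -7 5 4 0 -2 3
j=3: data[3]=4 > 3 → no swap
j=4: data[4]=0 ≤ 3 → i=2, swap data[2],data[4] → -4 -7 0 4 5 -2 3
j=5: data[5]=-2 ≤ 3 → i=3, swap data[3],data[5] → -4 -7 0 -2 5 4 3
final swap data[4],data[6] → -4 -7 0 -2 3 4 5; return 4

-4 -7 0 -2 3 4 5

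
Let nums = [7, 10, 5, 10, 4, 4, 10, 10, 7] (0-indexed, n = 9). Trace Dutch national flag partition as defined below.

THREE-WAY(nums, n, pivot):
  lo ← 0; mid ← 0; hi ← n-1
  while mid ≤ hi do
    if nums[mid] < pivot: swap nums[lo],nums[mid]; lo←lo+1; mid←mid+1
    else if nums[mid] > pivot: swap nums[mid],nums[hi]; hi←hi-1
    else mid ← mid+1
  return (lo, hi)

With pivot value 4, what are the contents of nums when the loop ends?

pivot = 4; lo=0, mid=0, hi=8
nums[mid]=7>4: swap nums[0],nums[8]; hi=7 → [7, 10, 5, 10, 4, 4, 10, 10, 7]
nums[mid]=7>4: swap nums[0],nums[7]; hi=6 → [10, 10, 5, 10, 4, 4, 10, 7, 7]
nums[mid]=10>4: swap nums[0],nums[6]; hi=5 → [10, 10, 5, 10, 4, 4, 10, 7, 7]
nums[mid]=10>4: swap nums[0],nums[5]; hi=4 → [4, 10, 5, 10, 4, 10, 10, 7, 7]
nums[mid]=4=4: mid=1
nums[mid]=10>4: swap nums[1],nums[4]; hi=3 → [4, 4, 5, 10, 10, 10, 10, 7, 7]
nums[mid]=4=4: mid=2
nums[mid]=5>4: swap nums[2],nums[3]; hi=2 → [4, 4, 10, 5, 10, 10, 10, 7, 7]
nums[mid]=10>4: swap nums[2],nums[2]; hi=1 → [4, 4, 10, 5, 10, 10, 10, 7, 7]
end: lo=0, hi=1; nums = [4, 4, 10, 5, 10, 10, 10, 7, 7]

[4, 4, 10, 5, 10, 10, 10, 7, 7]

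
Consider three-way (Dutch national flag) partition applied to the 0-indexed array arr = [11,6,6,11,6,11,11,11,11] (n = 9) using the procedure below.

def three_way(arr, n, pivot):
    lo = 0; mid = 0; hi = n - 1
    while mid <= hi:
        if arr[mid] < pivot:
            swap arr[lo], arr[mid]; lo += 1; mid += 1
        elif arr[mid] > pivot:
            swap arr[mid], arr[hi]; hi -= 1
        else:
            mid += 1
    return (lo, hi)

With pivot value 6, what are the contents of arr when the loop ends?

pivot = 6; lo=0, mid=0, hi=8
arr[mid]=11>6: swap arr[0],arr[8]; hi=7 → [11,6,6,11,6,11,11,11,11]
arr[mid]=11>6: swap arr[0],arr[7]; hi=6 → [11,6,6,11,6,11,11,11,11]
arr[mid]=11>6: swap arr[0],arr[6]; hi=5 → [11,6,6,11,6,11,11,11,11]
arr[mid]=11>6: swap arr[0],arr[5]; hi=4 → [11,6,6,11,6,11,11,11,11]
arr[mid]=11>6: swap arr[0],arr[4]; hi=3 → [6,6,6,11,11,11,11,11,11]
arr[mid]=6=6: mid=1
arr[mid]=6=6: mid=2
arr[mid]=6=6: mid=3
arr[mid]=11>6: swap arr[3],arr[3]; hi=2 → [6,6,6,11,11,11,11,11,11]
end: lo=0, hi=2; arr = [6,6,6,11,11,11,11,11,11]

[6,6,6,11,11,11,11,11,11]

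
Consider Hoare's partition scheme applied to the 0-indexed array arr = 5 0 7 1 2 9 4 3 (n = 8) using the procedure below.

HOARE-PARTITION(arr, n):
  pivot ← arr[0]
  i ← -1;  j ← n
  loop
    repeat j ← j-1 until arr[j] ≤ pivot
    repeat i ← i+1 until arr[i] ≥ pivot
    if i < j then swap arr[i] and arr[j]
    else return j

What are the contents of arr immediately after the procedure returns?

3 0 4 1 2 9 7 5

pivot = arr[0] = 5; i = -1, j = 8
j→7 (arr[7]=3≤5), i→0 (arr[0]=5≥5); i<j, swap → 3 0 7 1 2 9 4 5
j→6 (arr[6]=4≤5), i→2 (arr[2]=7≥5); i<j, swap → 3 0 4 1 2 9 7 5
j→4, i→5; i≥j, return j=4. arr = 3 0 4 1 2 9 7 5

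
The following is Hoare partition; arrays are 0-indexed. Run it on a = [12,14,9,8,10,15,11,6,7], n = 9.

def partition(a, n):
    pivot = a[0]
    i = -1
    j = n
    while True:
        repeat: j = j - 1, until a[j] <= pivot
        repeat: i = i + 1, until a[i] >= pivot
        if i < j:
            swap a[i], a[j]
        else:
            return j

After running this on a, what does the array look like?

pivot=12
j stops at 8 (7), i stops at 0 (12); swap ⇒ [7,14,9,8,10,15,11,6,12]
j stops at 7 (6), i stops at 1 (14); swap ⇒ [7,6,9,8,10,15,11,14,12]
j stops at 6 (11), i stops at 5 (15); swap ⇒ [7,6,9,8,10,11,15,14,12]
j stops at 5, i stops at 6; i≥j ⇒ return 5. a=[7,6,9,8,10,11,15,14,12]

[7,6,9,8,10,11,15,14,12]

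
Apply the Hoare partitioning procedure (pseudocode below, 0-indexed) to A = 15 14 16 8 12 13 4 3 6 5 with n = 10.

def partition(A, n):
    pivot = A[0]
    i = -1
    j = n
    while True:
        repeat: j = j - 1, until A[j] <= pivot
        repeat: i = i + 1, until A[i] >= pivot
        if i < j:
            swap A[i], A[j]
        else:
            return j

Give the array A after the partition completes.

5 14 6 8 12 13 4 3 16 15

pivot=15
j stops at 9 (5), i stops at 0 (15); swap ⇒ 5 14 16 8 12 13 4 3 6 15
j stops at 8 (6), i stops at 2 (16); swap ⇒ 5 14 6 8 12 13 4 3 16 15
j stops at 7, i stops at 8; i≥j ⇒ return 7. A=5 14 6 8 12 13 4 3 16 15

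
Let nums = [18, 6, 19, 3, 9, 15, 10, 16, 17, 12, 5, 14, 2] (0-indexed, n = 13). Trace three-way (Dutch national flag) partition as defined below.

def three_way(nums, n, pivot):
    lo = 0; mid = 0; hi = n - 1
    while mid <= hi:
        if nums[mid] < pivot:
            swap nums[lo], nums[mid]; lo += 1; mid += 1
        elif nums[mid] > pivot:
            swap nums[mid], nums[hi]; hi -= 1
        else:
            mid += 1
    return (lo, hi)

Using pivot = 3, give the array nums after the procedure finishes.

pivot = 3; lo=0, mid=0, hi=12
nums[mid]=18>3: swap nums[0],nums[12]; hi=11 → [2, 6, 19, 3, 9, 15, 10, 16, 17, 12, 5, 14, 18]
nums[mid]=2<3: swap nums[0],nums[0]; lo=1,mid=1 → [2, 6, 19, 3, 9, 15, 10, 16, 17, 12, 5, 14, 18]
nums[mid]=6>3: swap nums[1],nums[11]; hi=10 → [2, 14, 19, 3, 9, 15, 10, 16, 17, 12, 5, 6, 18]
nums[mid]=14>3: swap nums[1],nums[10]; hi=9 → [2, 5, 19, 3, 9, 15, 10, 16, 17, 12, 14, 6, 18]
nums[mid]=5>3: swap nums[1],nums[9]; hi=8 → [2, 12, 19, 3, 9, 15, 10, 16, 17, 5, 14, 6, 18]
nums[mid]=12>3: swap nums[1],nums[8]; hi=7 → [2, 17, 19, 3, 9, 15, 10, 16, 12, 5, 14, 6, 18]
nums[mid]=17>3: swap nums[1],nums[7]; hi=6 → [2, 16, 19, 3, 9, 15, 10, 17, 12, 5, 14, 6, 18]
nums[mid]=16>3: swap nums[1],nums[6]; hi=5 → [2, 10, 19, 3, 9, 15, 16, 17, 12, 5, 14, 6, 18]
nums[mid]=10>3: swap nums[1],nums[5]; hi=4 → [2, 15, 19, 3, 9, 10, 16, 17, 12, 5, 14, 6, 18]
nums[mid]=15>3: swap nums[1],nums[4]; hi=3 → [2, 9, 19, 3, 15, 10, 16, 17, 12, 5, 14, 6, 18]
nums[mid]=9>3: swap nums[1],nums[3]; hi=2 → [2, 3, 19, 9, 15, 10, 16, 17, 12, 5, 14, 6, 18]
nums[mid]=3=3: mid=2
nums[mid]=19>3: swap nums[2],nums[2]; hi=1 → [2, 3, 19, 9, 15, 10, 16, 17, 12, 5, 14, 6, 18]
end: lo=1, hi=1; nums = [2, 3, 19, 9, 15, 10, 16, 17, 12, 5, 14, 6, 18]

[2, 3, 19, 9, 15, 10, 16, 17, 12, 5, 14, 6, 18]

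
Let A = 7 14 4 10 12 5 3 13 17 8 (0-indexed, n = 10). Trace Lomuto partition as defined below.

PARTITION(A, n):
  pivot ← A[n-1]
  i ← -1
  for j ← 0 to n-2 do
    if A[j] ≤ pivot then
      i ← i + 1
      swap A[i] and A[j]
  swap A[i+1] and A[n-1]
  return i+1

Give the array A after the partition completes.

pivot=8, i=-1
j=0: 7≤8, i=0, swap(0,0) ⇒ 7 14 4 10 12 5 3 13 17 8
j=1: 14>8, skip
j=2: 4≤8, i=1, swap(1,2) ⇒ 7 4 14 10 12 5 3 13 17 8
j=3: 10>8, skip
j=4: 12>8, skip
j=5: 5≤8, i=2, swap(2,5) ⇒ 7 4 5 10 12 14 3 13 17 8
j=6: 3≤8, i=3, swap(3,6) ⇒ 7 4 5 3 12 14 10 13 17 8
j=7: 13>8, skip
j=8: 17>8, skip
swap(4,9) ⇒ 7 4 5 3 8 14 10 13 17 12; return 4

7 4 5 3 8 14 10 13 17 12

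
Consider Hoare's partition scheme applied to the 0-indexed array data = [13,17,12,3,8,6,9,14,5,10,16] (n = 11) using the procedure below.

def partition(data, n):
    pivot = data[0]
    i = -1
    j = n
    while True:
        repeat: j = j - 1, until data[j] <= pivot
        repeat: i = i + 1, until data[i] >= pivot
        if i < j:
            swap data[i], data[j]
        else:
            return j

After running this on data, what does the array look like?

[10,5,12,3,8,6,9,14,17,13,16]

pivot = data[0] = 13; i = -1, j = 11
j→9 (data[9]=10≤13), i→0 (data[0]=13≥13); i<j, swap → [10,17,12,3,8,6,9,14,5,13,16]
j→8 (data[8]=5≤13), i→1 (data[1]=17≥13); i<j, swap → [10,5,12,3,8,6,9,14,17,13,16]
j→6, i→7; i≥j, return j=6. data = [10,5,12,3,8,6,9,14,17,13,16]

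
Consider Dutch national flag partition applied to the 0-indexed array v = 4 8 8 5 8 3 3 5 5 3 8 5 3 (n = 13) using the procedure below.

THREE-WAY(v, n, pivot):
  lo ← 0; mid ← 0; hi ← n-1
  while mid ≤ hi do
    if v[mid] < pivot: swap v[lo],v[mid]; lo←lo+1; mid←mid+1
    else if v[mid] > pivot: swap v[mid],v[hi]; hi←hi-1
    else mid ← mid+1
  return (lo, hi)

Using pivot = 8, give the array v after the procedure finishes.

lo=0 mid=0 hi=12
4<8: swap(0,0), lo=1 mid=1 ⇒ 4 8 8 5 8 3 3 5 5 3 8 5 3
8=8: mid=2
8=8: mid=3
5<8: swap(1,3), lo=2 mid=4 ⇒ 4 5 8 8 8 3 3 5 5 3 8 5 3
8=8: mid=5
3<8: swap(2,5), lo=3 mid=6 ⇒ 4 5 3 8 8 8 3 5 5 3 8 5 3
3<8: swap(3,6), lo=4 mid=7 ⇒ 4 5 3 3 8 8 8 5 5 3 8 5 3
5<8: swap(4,7), lo=5 mid=8 ⇒ 4 5 3 3 5 8 8 8 5 3 8 5 3
5<8: swap(5,8), lo=6 mid=9 ⇒ 4 5 3 3 5 5 8 8 8 3 8 5 3
3<8: swap(6,9), lo=7 mid=10 ⇒ 4 5 3 3 5 5 3 8 8 8 8 5 3
8=8: mid=11
5<8: swap(7,11), lo=8 mid=12 ⇒ 4 5 3 3 5 5 3 5 8 8 8 8 3
3<8: swap(8,12), lo=9 mid=13 ⇒ 4 5 3 3 5 5 3 5 3 8 8 8 8
done. lo=9 hi=12; v=4 5 3 3 5 5 3 5 3 8 8 8 8

4 5 3 3 5 5 3 5 3 8 8 8 8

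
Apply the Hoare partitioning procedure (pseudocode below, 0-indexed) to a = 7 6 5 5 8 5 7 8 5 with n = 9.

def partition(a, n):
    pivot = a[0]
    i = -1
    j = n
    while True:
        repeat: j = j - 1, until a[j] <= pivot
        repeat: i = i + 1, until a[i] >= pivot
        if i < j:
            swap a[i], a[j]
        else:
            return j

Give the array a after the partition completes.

5 6 5 5 7 5 8 8 7

pivot=7
j stops at 8 (5), i stops at 0 (7); swap ⇒ 5 6 5 5 8 5 7 8 7
j stops at 6 (7), i stops at 4 (8); swap ⇒ 5 6 5 5 7 5 8 8 7
j stops at 5, i stops at 6; i≥j ⇒ return 5. a=5 6 5 5 7 5 8 8 7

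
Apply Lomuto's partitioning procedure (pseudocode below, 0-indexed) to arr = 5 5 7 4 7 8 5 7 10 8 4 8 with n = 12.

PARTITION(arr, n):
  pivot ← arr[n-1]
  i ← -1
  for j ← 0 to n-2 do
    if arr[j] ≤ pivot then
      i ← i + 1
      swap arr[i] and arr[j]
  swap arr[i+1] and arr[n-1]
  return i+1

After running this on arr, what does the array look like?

pivot=8, i=-1
j=0: 5≤8, i=0, swap(0,0) ⇒ 5 5 7 4 7 8 5 7 10 8 4 8
j=1: 5≤8, i=1, swap(1,1) ⇒ 5 5 7 4 7 8 5 7 10 8 4 8
j=2: 7≤8, i=2, swap(2,2) ⇒ 5 5 7 4 7 8 5 7 10 8 4 8
j=3: 4≤8, i=3, swap(3,3) ⇒ 5 5 7 4 7 8 5 7 10 8 4 8
j=4: 7≤8, i=4, swap(4,4) ⇒ 5 5 7 4 7 8 5 7 10 8 4 8
j=5: 8≤8, i=5, swap(5,5) ⇒ 5 5 7 4 7 8 5 7 10 8 4 8
j=6: 5≤8, i=6, swap(6,6) ⇒ 5 5 7 4 7 8 5 7 10 8 4 8
j=7: 7≤8, i=7, swap(7,7) ⇒ 5 5 7 4 7 8 5 7 10 8 4 8
j=8: 10>8, skip
j=9: 8≤8, i=8, swap(8,9) ⇒ 5 5 7 4 7 8 5 7 8 10 4 8
j=10: 4≤8, i=9, swap(9,10) ⇒ 5 5 7 4 7 8 5 7 8 4 10 8
swap(10,11) ⇒ 5 5 7 4 7 8 5 7 8 4 8 10; return 10

5 5 7 4 7 8 5 7 8 4 8 10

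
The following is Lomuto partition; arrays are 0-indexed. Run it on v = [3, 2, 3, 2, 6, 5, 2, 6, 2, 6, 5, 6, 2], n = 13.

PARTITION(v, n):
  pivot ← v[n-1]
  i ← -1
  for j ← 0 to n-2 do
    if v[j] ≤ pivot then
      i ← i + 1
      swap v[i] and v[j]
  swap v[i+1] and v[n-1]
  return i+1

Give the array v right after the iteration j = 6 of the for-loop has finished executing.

pivot = v[12] = 2; i = -1
j=0: v[0]=3 > 2 → no swap
j=1: v[1]=2 ≤ 2 → i=0, swap v[0],v[1] → [2, 3, 3, 2, 6, 5, 2, 6, 2, 6, 5, 6, 2]
j=2: v[2]=3 > 2 → no swap
j=3: v[3]=2 ≤ 2 → i=1, swap v[1],v[3] → [2, 2, 3, 3, 6, 5, 2, 6, 2, 6, 5, 6, 2]
j=4: v[4]=6 > 2 → no swap
j=5: v[5]=5 > 2 → no swap
j=6: v[6]=2 ≤ 2 → i=2, swap v[2],v[6] → [2, 2, 2, 3, 6, 5, 3, 6, 2, 6, 5, 6, 2]
(after j=6) v = [2, 2, 2, 3, 6, 5, 3, 6, 2, 6, 5, 6, 2]

[2, 2, 2, 3, 6, 5, 3, 6, 2, 6, 5, 6, 2]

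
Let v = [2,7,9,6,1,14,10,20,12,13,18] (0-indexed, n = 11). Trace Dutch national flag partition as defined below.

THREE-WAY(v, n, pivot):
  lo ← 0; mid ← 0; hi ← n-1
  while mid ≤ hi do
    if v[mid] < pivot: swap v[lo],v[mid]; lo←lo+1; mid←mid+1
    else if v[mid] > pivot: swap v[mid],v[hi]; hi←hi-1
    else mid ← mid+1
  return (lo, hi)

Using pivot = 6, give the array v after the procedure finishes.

[2,1,6,9,14,10,20,12,13,18,7]

pivot = 6; lo=0, mid=0, hi=10
v[mid]=2<6: swap v[0],v[0]; lo=1,mid=1 → [2,7,9,6,1,14,10,20,12,13,18]
v[mid]=7>6: swap v[1],v[10]; hi=9 → [2,18,9,6,1,14,10,20,12,13,7]
v[mid]=18>6: swap v[1],v[9]; hi=8 → [2,13,9,6,1,14,10,20,12,18,7]
v[mid]=13>6: swap v[1],v[8]; hi=7 → [2,12,9,6,1,14,10,20,13,18,7]
v[mid]=12>6: swap v[1],v[7]; hi=6 → [2,20,9,6,1,14,10,12,13,18,7]
v[mid]=20>6: swap v[1],v[6]; hi=5 → [2,10,9,6,1,14,20,12,13,18,7]
v[mid]=10>6: swap v[1],v[5]; hi=4 → [2,14,9,6,1,10,20,12,13,18,7]
v[mid]=14>6: swap v[1],v[4]; hi=3 → [2,1,9,6,14,10,20,12,13,18,7]
v[mid]=1<6: swap v[1],v[1]; lo=2,mid=2 → [2,1,9,6,14,10,20,12,13,18,7]
v[mid]=9>6: swap v[2],v[3]; hi=2 → [2,1,6,9,14,10,20,12,13,18,7]
v[mid]=6=6: mid=3
end: lo=2, hi=2; v = [2,1,6,9,14,10,20,12,13,18,7]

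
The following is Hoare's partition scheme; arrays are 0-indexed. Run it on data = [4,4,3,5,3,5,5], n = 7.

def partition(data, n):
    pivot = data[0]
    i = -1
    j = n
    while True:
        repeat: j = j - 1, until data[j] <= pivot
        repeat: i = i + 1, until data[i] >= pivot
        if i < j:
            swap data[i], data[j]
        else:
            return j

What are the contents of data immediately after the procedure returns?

pivot = data[0] = 4; i = -1, j = 7
j→4 (data[4]=3≤4), i→0 (data[0]=4≥4); i<j, swap → [3,4,3,5,4,5,5]
j→2 (data[2]=3≤4), i→1 (data[1]=4≥4); i<j, swap → [3,3,4,5,4,5,5]
j→1, i→2; i≥j, return j=1. data = [3,3,4,5,4,5,5]

[3,3,4,5,4,5,5]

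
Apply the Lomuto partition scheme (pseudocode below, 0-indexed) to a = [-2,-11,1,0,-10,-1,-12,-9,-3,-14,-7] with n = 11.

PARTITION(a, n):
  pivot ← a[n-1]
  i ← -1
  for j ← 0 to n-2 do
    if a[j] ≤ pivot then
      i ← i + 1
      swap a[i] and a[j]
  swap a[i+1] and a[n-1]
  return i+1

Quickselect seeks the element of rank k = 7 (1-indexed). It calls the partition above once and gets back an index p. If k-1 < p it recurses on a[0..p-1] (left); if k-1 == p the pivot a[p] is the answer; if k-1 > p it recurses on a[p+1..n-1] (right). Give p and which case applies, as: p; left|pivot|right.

5; right

pivot = a[10] = -7; i = -1
j=0: a[0]=-2 > -7 → no swap
j=1: a[1]=-11 ≤ -7 → i=0, swap a[0],a[1] → [-11,-2,1,0,-10,-1,-12,-9,-3,-14,-7]
j=2: a[2]=1 > -7 → no swap
j=3: a[3]=0 > -7 → no swap
j=4: a[4]=-10 ≤ -7 → i=1, swap a[1],a[4] → [-11,-10,1,0,-2,-1,-12,-9,-3,-14,-7]
j=5: a[5]=-1 > -7 → no swap
j=6: a[6]=-12 ≤ -7 → i=2, swap a[2],a[6] → [-11,-10,-12,0,-2,-1,1,-9,-3,-14,-7]
j=7: a[7]=-9 ≤ -7 → i=3, swap a[3],a[7] → [-11,-10,-12,-9,-2,-1,1,0,-3,-14,-7]
j=8: a[8]=-3 > -7 → no swap
j=9: a[9]=-14 ≤ -7 → i=4, swap a[4],a[9] → [-11,-10,-12,-9,-14,-1,1,0,-3,-2,-7]
final swap a[5],a[10] → [-11,-10,-12,-9,-14,-7,1,0,-3,-2,-1]; return 5
p = 5; k-1 = 6 > 5 ⇒ right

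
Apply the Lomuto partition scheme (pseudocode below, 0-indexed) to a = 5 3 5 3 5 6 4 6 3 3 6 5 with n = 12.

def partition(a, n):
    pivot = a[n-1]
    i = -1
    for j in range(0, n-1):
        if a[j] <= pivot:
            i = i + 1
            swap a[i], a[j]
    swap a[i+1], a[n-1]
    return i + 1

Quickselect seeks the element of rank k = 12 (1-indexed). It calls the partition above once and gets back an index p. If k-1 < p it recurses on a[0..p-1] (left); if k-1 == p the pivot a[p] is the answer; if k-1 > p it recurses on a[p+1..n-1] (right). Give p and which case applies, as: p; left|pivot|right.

pivot = a[11] = 5; i = -1
j=0: a[0]=5 ≤ 5 → i=0, swap a[0],a[0] (no change) → 5 3 5 3 5 6 4 6 3 3 6 5
j=1: a[1]=3 ≤ 5 → i=1, swap a[1],a[1] (no change) → 5 3 5 3 5 6 4 6 3 3 6 5
j=2: a[2]=5 ≤ 5 → i=2, swap a[2],a[2] (no change) → 5 3 5 3 5 6 4 6 3 3 6 5
j=3: a[3]=3 ≤ 5 → i=3, swap a[3],a[3] (no change) → 5 3 5 3 5 6 4 6 3 3 6 5
j=4: a[4]=5 ≤ 5 → i=4, swap a[4],a[4] (no change) → 5 3 5 3 5 6 4 6 3 3 6 5
j=5: a[5]=6 > 5 → no swap
j=6: a[6]=4 ≤ 5 → i=5, swap a[5],a[6] → 5 3 5 3 5 4 6 6 3 3 6 5
j=7: a[7]=6 > 5 → no swap
j=8: a[8]=3 ≤ 5 → i=6, swap a[6],a[8] → 5 3 5 3 5 4 3 6 6 3 6 5
j=9: a[9]=3 ≤ 5 → i=7, swap a[7],a[9] → 5 3 5 3 5 4 3 3 6 6 6 5
j=10: a[10]=6 > 5 → no swap
final swap a[8],a[11] → 5 3 5 3 5 4 3 3 5 6 6 6; return 8
p = 8; k-1 = 11 > 8 ⇒ right

8; right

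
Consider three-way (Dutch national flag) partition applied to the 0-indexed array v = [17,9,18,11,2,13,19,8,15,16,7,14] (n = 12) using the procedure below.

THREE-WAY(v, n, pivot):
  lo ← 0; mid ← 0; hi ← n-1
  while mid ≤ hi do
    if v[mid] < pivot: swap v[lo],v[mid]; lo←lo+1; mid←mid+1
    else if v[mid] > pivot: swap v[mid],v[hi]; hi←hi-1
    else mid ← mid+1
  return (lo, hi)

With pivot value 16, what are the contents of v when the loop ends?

lo=0 mid=0 hi=11
17>16: swap(0,11), hi=10 ⇒ [14,9,18,11,2,13,19,8,15,16,7,17]
14<16: swap(0,0), lo=1 mid=1 ⇒ [14,9,18,11,2,13,19,8,15,16,7,17]
9<16: swap(1,1), lo=2 mid=2 ⇒ [14,9,18,11,2,13,19,8,15,16,7,17]
18>16: swap(2,10), hi=9 ⇒ [14,9,7,11,2,13,19,8,15,16,18,17]
7<16: swap(2,2), lo=3 mid=3 ⇒ [14,9,7,11,2,13,19,8,15,16,18,17]
11<16: swap(3,3), lo=4 mid=4 ⇒ [14,9,7,11,2,13,19,8,15,16,18,17]
2<16: swap(4,4), lo=5 mid=5 ⇒ [14,9,7,11,2,13,19,8,15,16,18,17]
13<16: swap(5,5), lo=6 mid=6 ⇒ [14,9,7,11,2,13,19,8,15,16,18,17]
19>16: swap(6,9), hi=8 ⇒ [14,9,7,11,2,13,16,8,15,19,18,17]
16=16: mid=7
8<16: swap(6,7), lo=7 mid=8 ⇒ [14,9,7,11,2,13,8,16,15,19,18,17]
15<16: swap(7,8), lo=8 mid=9 ⇒ [14,9,7,11,2,13,8,15,16,19,18,17]
done. lo=8 hi=8; v=[14,9,7,11,2,13,8,15,16,19,18,17]

[14,9,7,11,2,13,8,15,16,19,18,17]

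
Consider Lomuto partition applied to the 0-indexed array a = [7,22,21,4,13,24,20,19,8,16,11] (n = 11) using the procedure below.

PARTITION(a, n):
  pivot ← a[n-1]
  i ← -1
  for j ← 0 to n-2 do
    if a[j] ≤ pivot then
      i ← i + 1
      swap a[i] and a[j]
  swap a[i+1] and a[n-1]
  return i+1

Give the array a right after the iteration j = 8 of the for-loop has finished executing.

[7,4,8,22,13,24,20,19,21,16,11]

pivot=11, i=-1
j=0: 7≤11, i=0, swap(0,0) ⇒ [7,22,21,4,13,24,20,19,8,16,11]
j=1: 22>11, skip
j=2: 21>11, skip
j=3: 4≤11, i=1, swap(1,3) ⇒ [7,4,21,22,13,24,20,19,8,16,11]
j=4: 13>11, skip
j=5: 24>11, skip
j=6: 20>11, skip
j=7: 19>11, skip
j=8: 8≤11, i=2, swap(2,8) ⇒ [7,4,8,22,13,24,20,19,21,16,11]
(after j=8) a = [7,4,8,22,13,24,20,19,21,16,11]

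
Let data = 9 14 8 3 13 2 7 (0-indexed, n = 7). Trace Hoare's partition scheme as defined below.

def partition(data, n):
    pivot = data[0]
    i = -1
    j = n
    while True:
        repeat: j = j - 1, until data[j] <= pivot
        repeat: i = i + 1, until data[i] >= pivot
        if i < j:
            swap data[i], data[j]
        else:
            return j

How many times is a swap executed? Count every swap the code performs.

pivot=9
j stops at 6 (7), i stops at 0 (9); swap ⇒ 7 14 8 3 13 2 9
j stops at 5 (2), i stops at 1 (14); swap ⇒ 7 2 8 3 13 14 9
j stops at 3, i stops at 4; i≥j ⇒ return 3. data=7 2 8 3 13 14 9

2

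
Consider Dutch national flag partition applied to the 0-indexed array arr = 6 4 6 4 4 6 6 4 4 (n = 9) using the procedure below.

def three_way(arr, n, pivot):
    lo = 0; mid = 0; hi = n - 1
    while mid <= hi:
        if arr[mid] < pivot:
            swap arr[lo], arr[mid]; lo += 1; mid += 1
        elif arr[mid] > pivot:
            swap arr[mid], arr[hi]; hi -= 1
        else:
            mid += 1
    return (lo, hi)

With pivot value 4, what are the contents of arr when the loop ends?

pivot = 4; lo=0, mid=0, hi=8
arr[mid]=6>4: swap arr[0],arr[8]; hi=7 → 4 4 6 4 4 6 6 4 6
arr[mid]=4=4: mid=1
arr[mid]=4=4: mid=2
arr[mid]=6>4: swap arr[2],arr[7]; hi=6 → 4 4 4 4 4 6 6 6 6
arr[mid]=4=4: mid=3
arr[mid]=4=4: mid=4
arr[mid]=4=4: mid=5
arr[mid]=6>4: swap arr[5],arr[6]; hi=5 → 4 4 4 4 4 6 6 6 6
arr[mid]=6>4: swap arr[5],arr[5]; hi=4 → 4 4 4 4 4 6 6 6 6
end: lo=0, hi=4; arr = 4 4 4 4 4 6 6 6 6

4 4 4 4 4 6 6 6 6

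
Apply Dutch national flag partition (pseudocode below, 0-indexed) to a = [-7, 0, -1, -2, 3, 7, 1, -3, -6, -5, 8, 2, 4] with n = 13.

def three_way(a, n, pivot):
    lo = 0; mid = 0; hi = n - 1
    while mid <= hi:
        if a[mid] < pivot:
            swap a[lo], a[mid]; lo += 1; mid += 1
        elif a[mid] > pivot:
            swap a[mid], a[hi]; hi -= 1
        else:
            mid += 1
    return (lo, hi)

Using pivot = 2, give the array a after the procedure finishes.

pivot = 2; lo=0, mid=0, hi=12
a[mid]=-7<2: swap a[0],a[0]; lo=1,mid=1 → [-7, 0, -1, -2, 3, 7, 1, -3, -6, -5, 8, 2, 4]
a[mid]=0<2: swap a[1],a[1]; lo=2,mid=2 → [-7, 0, -1, -2, 3, 7, 1, -3, -6, -5, 8, 2, 4]
a[mid]=-1<2: swap a[2],a[2]; lo=3,mid=3 → [-7, 0, -1, -2, 3, 7, 1, -3, -6, -5, 8, 2, 4]
a[mid]=-2<2: swap a[3],a[3]; lo=4,mid=4 → [-7, 0, -1, -2, 3, 7, 1, -3, -6, -5, 8, 2, 4]
a[mid]=3>2: swap a[4],a[12]; hi=11 → [-7, 0, -1, -2, 4, 7, 1, -3, -6, -5, 8, 2, 3]
a[mid]=4>2: swap a[4],a[11]; hi=10 → [-7, 0, -1, -2, 2, 7, 1, -3, -6, -5, 8, 4, 3]
a[mid]=2=2: mid=5
a[mid]=7>2: swap a[5],a[10]; hi=9 → [-7, 0, -1, -2, 2, 8, 1, -3, -6, -5, 7, 4, 3]
a[mid]=8>2: swap a[5],a[9]; hi=8 → [-7, 0, -1, -2, 2, -5, 1, -3, -6, 8, 7, 4, 3]
a[mid]=-5<2: swap a[4],a[5]; lo=5,mid=6 → [-7, 0, -1, -2, -5, 2, 1, -3, -6, 8, 7, 4, 3]
a[mid]=1<2: swap a[5],a[6]; lo=6,mid=7 → [-7, 0, -1, -2, -5, 1, 2, -3, -6, 8, 7, 4, 3]
a[mid]=-3<2: swap a[6],a[7]; lo=7,mid=8 → [-7, 0, -1, -2, -5, 1, -3, 2, -6, 8, 7, 4, 3]
a[mid]=-6<2: swap a[7],a[8]; lo=8,mid=9 → [-7, 0, -1, -2, -5, 1, -3, -6, 2, 8, 7, 4, 3]
end: lo=8, hi=8; a = [-7, 0, -1, -2, -5, 1, -3, -6, 2, 8, 7, 4, 3]

[-7, 0, -1, -2, -5, 1, -3, -6, 2, 8, 7, 4, 3]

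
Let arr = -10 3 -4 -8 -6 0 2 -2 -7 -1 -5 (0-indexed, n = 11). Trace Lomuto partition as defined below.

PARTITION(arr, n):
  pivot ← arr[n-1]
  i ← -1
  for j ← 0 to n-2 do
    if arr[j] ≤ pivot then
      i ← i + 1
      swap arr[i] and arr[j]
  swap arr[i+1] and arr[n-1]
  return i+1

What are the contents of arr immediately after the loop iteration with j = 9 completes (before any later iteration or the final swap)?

pivot = arr[10] = -5; i = -1
j=0: arr[0]=-10 ≤ -5 → i=0, swap arr[0],arr[0] (no change) → -10 3 -4 -8 -6 0 2 -2 -7 -1 -5
j=1: arr[1]=3 > -5 → no swap
j=2: arr[2]=-4 > -5 → no swap
j=3: arr[3]=-8 ≤ -5 → i=1, swap arr[1],arr[3] → -10 -8 -4 3 -6 0 2 -2 -7 -1 -5
j=4: arr[4]=-6 ≤ -5 → i=2, swap arr[2],arr[4] → -10 -8 -6 3 -4 0 2 -2 -7 -1 -5
j=5: arr[5]=0 > -5 → no swap
j=6: arr[6]=2 > -5 → no swap
j=7: arr[7]=-2 > -5 → no swap
j=8: arr[8]=-7 ≤ -5 → i=3, swap arr[3],arr[8] → -10 -8 -6 -7 -4 0 2 -2 3 -1 -5
j=9: arr[9]=-1 > -5 → no swap
(after j=9) arr = -10 -8 -6 -7 -4 0 2 -2 3 -1 -5

-10 -8 -6 -7 -4 0 2 -2 3 -1 -5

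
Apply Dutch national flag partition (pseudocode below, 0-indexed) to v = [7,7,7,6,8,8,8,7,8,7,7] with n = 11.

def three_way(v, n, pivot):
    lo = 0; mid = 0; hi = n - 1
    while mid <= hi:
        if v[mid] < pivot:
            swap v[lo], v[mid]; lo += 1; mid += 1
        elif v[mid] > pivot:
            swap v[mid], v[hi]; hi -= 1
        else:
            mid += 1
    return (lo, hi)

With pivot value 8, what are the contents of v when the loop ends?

pivot = 8; lo=0, mid=0, hi=10
v[mid]=7<8: swap v[0],v[0]; lo=1,mid=1 → [7,7,7,6,8,8,8,7,8,7,7]
v[mid]=7<8: swap v[1],v[1]; lo=2,mid=2 → [7,7,7,6,8,8,8,7,8,7,7]
v[mid]=7<8: swap v[2],v[2]; lo=3,mid=3 → [7,7,7,6,8,8,8,7,8,7,7]
v[mid]=6<8: swap v[3],v[3]; lo=4,mid=4 → [7,7,7,6,8,8,8,7,8,7,7]
v[mid]=8=8: mid=5
v[mid]=8=8: mid=6
v[mid]=8=8: mid=7
v[mid]=7<8: swap v[4],v[7]; lo=5,mid=8 → [7,7,7,6,7,8,8,8,8,7,7]
v[mid]=8=8: mid=9
v[mid]=7<8: swap v[5],v[9]; lo=6,mid=10 → [7,7,7,6,7,7,8,8,8,8,7]
v[mid]=7<8: swap v[6],v[10]; lo=7,mid=11 → [7,7,7,6,7,7,7,8,8,8,8]
end: lo=7, hi=10; v = [7,7,7,6,7,7,7,8,8,8,8]

[7,7,7,6,7,7,7,8,8,8,8]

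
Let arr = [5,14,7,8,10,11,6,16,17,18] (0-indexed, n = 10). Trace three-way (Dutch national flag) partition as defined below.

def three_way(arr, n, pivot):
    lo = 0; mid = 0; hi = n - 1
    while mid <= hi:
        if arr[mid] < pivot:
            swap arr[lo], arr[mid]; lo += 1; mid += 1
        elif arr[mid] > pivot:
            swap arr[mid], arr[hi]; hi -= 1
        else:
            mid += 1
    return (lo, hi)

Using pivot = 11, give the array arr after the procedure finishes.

pivot = 11; lo=0, mid=0, hi=9
arr[mid]=5<11: swap arr[0],arr[0]; lo=1,mid=1 → [5,14,7,8,10,11,6,16,17,18]
arr[mid]=14>11: swap arr[1],arr[9]; hi=8 → [5,18,7,8,10,11,6,16,17,14]
arr[mid]=18>11: swap arr[1],arr[8]; hi=7 → [5,17,7,8,10,11,6,16,18,14]
arr[mid]=17>11: swap arr[1],arr[7]; hi=6 → [5,16,7,8,10,11,6,17,18,14]
arr[mid]=16>11: swap arr[1],arr[6]; hi=5 → [5,6,7,8,10,11,16,17,18,14]
arr[mid]=6<11: swap arr[1],arr[1]; lo=2,mid=2 → [5,6,7,8,10,11,16,17,18,14]
arr[mid]=7<11: swap arr[2],arr[2]; lo=3,mid=3 → [5,6,7,8,10,11,16,17,18,14]
arr[mid]=8<11: swap arr[3],arr[3]; lo=4,mid=4 → [5,6,7,8,10,11,16,17,18,14]
arr[mid]=10<11: swap arr[4],arr[4]; lo=5,mid=5 → [5,6,7,8,10,11,16,17,18,14]
arr[mid]=11=11: mid=6
end: lo=5, hi=5; arr = [5,6,7,8,10,11,16,17,18,14]

[5,6,7,8,10,11,16,17,18,14]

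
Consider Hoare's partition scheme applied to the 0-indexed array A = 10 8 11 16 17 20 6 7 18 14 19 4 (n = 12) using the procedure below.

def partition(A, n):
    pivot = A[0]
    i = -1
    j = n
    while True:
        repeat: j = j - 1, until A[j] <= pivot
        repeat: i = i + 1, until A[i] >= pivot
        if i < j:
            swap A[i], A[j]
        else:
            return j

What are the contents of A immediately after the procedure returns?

4 8 7 6 17 20 16 11 18 14 19 10

pivot = A[0] = 10; i = -1, j = 12
j→11 (A[11]=4≤10), i→0 (A[0]=10≥10); i<j, swap → 4 8 11 16 17 20 6 7 18 14 19 10
j→7 (A[7]=7≤10), i→2 (A[2]=11≥10); i<j, swap → 4 8 7 16 17 20 6 11 18 14 19 10
j→6 (A[6]=6≤10), i→3 (A[3]=16≥10); i<j, swap → 4 8 7 6 17 20 16 11 18 14 19 10
j→3, i→4; i≥j, return j=3. A = 4 8 7 6 17 20 16 11 18 14 19 10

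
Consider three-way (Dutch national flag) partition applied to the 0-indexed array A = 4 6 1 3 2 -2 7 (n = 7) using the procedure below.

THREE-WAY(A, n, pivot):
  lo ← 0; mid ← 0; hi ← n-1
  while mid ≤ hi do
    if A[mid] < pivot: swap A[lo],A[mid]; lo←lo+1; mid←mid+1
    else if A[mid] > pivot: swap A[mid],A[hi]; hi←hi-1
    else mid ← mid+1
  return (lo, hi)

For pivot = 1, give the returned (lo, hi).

(1, 1)

pivot = 1; lo=0, mid=0, hi=6
A[mid]=4>1: swap A[0],A[6]; hi=5 → 7 6 1 3 2 -2 4
A[mid]=7>1: swap A[0],A[5]; hi=4 → -2 6 1 3 2 7 4
A[mid]=-2<1: swap A[0],A[0]; lo=1,mid=1 → -2 6 1 3 2 7 4
A[mid]=6>1: swap A[1],A[4]; hi=3 → -2 2 1 3 6 7 4
A[mid]=2>1: swap A[1],A[3]; hi=2 → -2 3 1 2 6 7 4
A[mid]=3>1: swap A[1],A[2]; hi=1 → -2 1 3 2 6 7 4
A[mid]=1=1: mid=2
end: lo=1, hi=1; A = -2 1 3 2 6 7 4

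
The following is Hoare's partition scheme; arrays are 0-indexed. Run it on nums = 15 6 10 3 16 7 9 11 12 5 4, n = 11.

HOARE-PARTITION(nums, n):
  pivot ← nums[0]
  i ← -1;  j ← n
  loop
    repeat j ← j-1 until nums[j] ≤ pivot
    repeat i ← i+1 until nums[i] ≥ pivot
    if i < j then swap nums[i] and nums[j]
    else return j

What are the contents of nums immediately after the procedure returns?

pivot = nums[0] = 15; i = -1, j = 11
j→10 (nums[10]=4≤15), i→0 (nums[0]=15≥15); i<j, swap → 4 6 10 3 16 7 9 11 12 5 15
j→9 (nums[9]=5≤15), i→4 (nums[4]=16≥15); i<j, swap → 4 6 10 3 5 7 9 11 12 16 15
j→8, i→9; i≥j, return j=8. nums = 4 6 10 3 5 7 9 11 12 16 15

4 6 10 3 5 7 9 11 12 16 15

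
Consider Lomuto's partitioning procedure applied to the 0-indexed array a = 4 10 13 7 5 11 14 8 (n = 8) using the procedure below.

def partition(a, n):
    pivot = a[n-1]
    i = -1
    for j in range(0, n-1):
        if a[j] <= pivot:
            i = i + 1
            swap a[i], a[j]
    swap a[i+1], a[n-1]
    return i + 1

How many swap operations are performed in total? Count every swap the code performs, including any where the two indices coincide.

4

pivot=8, i=-1
j=0: 4≤8, i=0, swap(0,0) ⇒ 4 10 13 7 5 11 14 8
j=1: 10>8, skip
j=2: 13>8, skip
j=3: 7≤8, i=1, swap(1,3) ⇒ 4 7 13 10 5 11 14 8
j=4: 5≤8, i=2, swap(2,4) ⇒ 4 7 5 10 13 11 14 8
j=5: 11>8, skip
j=6: 14>8, skip
swap(3,7) ⇒ 4 7 5 8 13 11 14 10; return 3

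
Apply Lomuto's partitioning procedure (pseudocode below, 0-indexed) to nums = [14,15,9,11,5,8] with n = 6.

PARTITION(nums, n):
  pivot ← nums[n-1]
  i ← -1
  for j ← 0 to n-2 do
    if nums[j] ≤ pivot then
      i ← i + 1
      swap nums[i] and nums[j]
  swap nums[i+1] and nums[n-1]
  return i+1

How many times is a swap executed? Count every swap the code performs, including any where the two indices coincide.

2

pivot = nums[5] = 8; i = -1
j=0: nums[0]=14 > 8 → no swap
j=1: nums[1]=15 > 8 → no swap
j=2: nums[2]=9 > 8 → no swap
j=3: nums[3]=11 > 8 → no swap
j=4: nums[4]=5 ≤ 8 → i=0, swap nums[0],nums[4] → [5,15,9,11,14,8]
final swap nums[1],nums[5] → [5,8,9,11,14,15]; return 1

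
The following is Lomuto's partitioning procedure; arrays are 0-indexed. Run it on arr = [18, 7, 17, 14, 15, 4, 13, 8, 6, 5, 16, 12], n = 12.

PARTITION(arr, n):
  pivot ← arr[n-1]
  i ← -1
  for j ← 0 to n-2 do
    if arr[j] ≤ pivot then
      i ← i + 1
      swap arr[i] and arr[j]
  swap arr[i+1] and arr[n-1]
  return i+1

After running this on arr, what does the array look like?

pivot = arr[11] = 12; i = -1
j=0: arr[0]=18 > 12 → no swap
j=1: arr[1]=7 ≤ 12 → i=0, swap arr[0],arr[1] → [7, 18, 17, 14, 15, 4, 13, 8, 6, 5, 16, 12]
j=2: arr[2]=17 > 12 → no swap
j=3: arr[3]=14 > 12 → no swap
j=4: arr[4]=15 > 12 → no swap
j=5: arr[5]=4 ≤ 12 → i=1, swap arr[1],arr[5] → [7, 4, 17, 14, 15, 18, 13, 8, 6, 5, 16, 12]
j=6: arr[6]=13 > 12 → no swap
j=7: arr[7]=8 ≤ 12 → i=2, swap arr[2],arr[7] → [7, 4, 8, 14, 15, 18, 13, 17, 6, 5, 16, 12]
j=8: arr[8]=6 ≤ 12 → i=3, swap arr[3],arr[8] → [7, 4, 8, 6, 15, 18, 13, 17, 14, 5, 16, 12]
j=9: arr[9]=5 ≤ 12 → i=4, swap arr[4],arr[9] → [7, 4, 8, 6, 5, 18, 13, 17, 14, 15, 16, 12]
j=10: arr[10]=16 > 12 → no swap
final swap arr[5],arr[11] → [7, 4, 8, 6, 5, 12, 13, 17, 14, 15, 16, 18]; return 5

[7, 4, 8, 6, 5, 12, 13, 17, 14, 15, 16, 18]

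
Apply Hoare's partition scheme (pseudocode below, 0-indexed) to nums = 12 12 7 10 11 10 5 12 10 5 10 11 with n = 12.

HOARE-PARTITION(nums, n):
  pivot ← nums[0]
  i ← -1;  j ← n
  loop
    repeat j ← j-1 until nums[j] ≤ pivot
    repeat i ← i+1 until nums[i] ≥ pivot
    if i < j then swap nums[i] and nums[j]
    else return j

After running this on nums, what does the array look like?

11 10 7 10 11 10 5 5 10 12 12 12

pivot=12
j stops at 11 (11), i stops at 0 (12); swap ⇒ 11 12 7 10 11 10 5 12 10 5 10 12
j stops at 10 (10), i stops at 1 (12); swap ⇒ 11 10 7 10 11 10 5 12 10 5 12 12
j stops at 9 (5), i stops at 7 (12); swap ⇒ 11 10 7 10 11 10 5 5 10 12 12 12
j stops at 8, i stops at 9; i≥j ⇒ return 8. nums=11 10 7 10 11 10 5 5 10 12 12 12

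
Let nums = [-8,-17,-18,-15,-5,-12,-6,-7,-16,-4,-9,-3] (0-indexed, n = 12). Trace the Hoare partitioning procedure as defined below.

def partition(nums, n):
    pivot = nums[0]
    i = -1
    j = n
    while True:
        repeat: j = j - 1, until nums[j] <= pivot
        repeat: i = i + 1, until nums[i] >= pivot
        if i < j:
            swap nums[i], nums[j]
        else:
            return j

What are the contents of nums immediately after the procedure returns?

pivot = nums[0] = -8; i = -1, j = 12
j→10 (nums[10]=-9≤-8), i→0 (nums[0]=-8≥-8); i<j, swap → [-9,-17,-18,-15,-5,-12,-6,-7,-16,-4,-8,-3]
j→8 (nums[8]=-16≤-8), i→4 (nums[4]=-5≥-8); i<j, swap → [-9,-17,-18,-15,-16,-12,-6,-7,-5,-4,-8,-3]
j→5, i→6; i≥j, return j=5. nums = [-9,-17,-18,-15,-16,-12,-6,-7,-5,-4,-8,-3]

[-9,-17,-18,-15,-16,-12,-6,-7,-5,-4,-8,-3]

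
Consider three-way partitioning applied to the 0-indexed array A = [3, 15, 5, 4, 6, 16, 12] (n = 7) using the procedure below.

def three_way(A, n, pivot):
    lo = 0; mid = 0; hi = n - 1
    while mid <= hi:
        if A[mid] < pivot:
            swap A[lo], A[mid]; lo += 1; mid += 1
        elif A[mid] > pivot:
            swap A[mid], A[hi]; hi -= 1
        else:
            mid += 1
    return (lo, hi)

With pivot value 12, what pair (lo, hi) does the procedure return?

pivot = 12; lo=0, mid=0, hi=6
A[mid]=3<12: swap A[0],A[0]; lo=1,mid=1 → [3, 15, 5, 4, 6, 16, 12]
A[mid]=15>12: swap A[1],A[6]; hi=5 → [3, 12, 5, 4, 6, 16, 15]
A[mid]=12=12: mid=2
A[mid]=5<12: swap A[1],A[2]; lo=2,mid=3 → [3, 5, 12, 4, 6, 16, 15]
A[mid]=4<12: swap A[2],A[3]; lo=3,mid=4 → [3, 5, 4, 12, 6, 16, 15]
A[mid]=6<12: swap A[3],A[4]; lo=4,mid=5 → [3, 5, 4, 6, 12, 16, 15]
A[mid]=16>12: swap A[5],A[5]; hi=4 → [3, 5, 4, 6, 12, 16, 15]
end: lo=4, hi=4; A = [3, 5, 4, 6, 12, 16, 15]

(4, 4)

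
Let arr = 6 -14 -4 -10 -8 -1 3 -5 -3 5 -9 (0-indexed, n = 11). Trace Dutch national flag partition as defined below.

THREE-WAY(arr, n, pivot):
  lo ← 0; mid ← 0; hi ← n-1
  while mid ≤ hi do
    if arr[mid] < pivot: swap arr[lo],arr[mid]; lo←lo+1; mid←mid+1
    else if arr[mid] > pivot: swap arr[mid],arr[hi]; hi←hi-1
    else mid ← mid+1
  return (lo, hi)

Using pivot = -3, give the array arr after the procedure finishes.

-9 -14 -4 -10 -8 -5 -3 3 5 -1 6

pivot = -3; lo=0, mid=0, hi=10
arr[mid]=6>-3: swap arr[0],arr[10]; hi=9 → -9 -14 -4 -10 -8 -1 3 -5 -3 5 6
arr[mid]=-9<-3: swap arr[0],arr[0]; lo=1,mid=1 → -9 -14 -4 -10 -8 -1 3 -5 -3 5 6
arr[mid]=-14<-3: swap arr[1],arr[1]; lo=2,mid=2 → -9 -14 -4 -10 -8 -1 3 -5 -3 5 6
arr[mid]=-4<-3: swap arr[2],arr[2]; lo=3,mid=3 → -9 -14 -4 -10 -8 -1 3 -5 -3 5 6
arr[mid]=-10<-3: swap arr[3],arr[3]; lo=4,mid=4 → -9 -14 -4 -10 -8 -1 3 -5 -3 5 6
arr[mid]=-8<-3: swap arr[4],arr[4]; lo=5,mid=5 → -9 -14 -4 -10 -8 -1 3 -5 -3 5 6
arr[mid]=-1>-3: swap arr[5],arr[9]; hi=8 → -9 -14 -4 -10 -8 5 3 -5 -3 -1 6
arr[mid]=5>-3: swap arr[5],arr[8]; hi=7 → -9 -14 -4 -10 -8 -3 3 -5 5 -1 6
arr[mid]=-3=-3: mid=6
arr[mid]=3>-3: swap arr[6],arr[7]; hi=6 → -9 -14 -4 -10 -8 -3 -5 3 5 -1 6
arr[mid]=-5<-3: swap arr[5],arr[6]; lo=6,mid=7 → -9 -14 -4 -10 -8 -5 -3 3 5 -1 6
end: lo=6, hi=6; arr = -9 -14 -4 -10 -8 -5 -3 3 5 -1 6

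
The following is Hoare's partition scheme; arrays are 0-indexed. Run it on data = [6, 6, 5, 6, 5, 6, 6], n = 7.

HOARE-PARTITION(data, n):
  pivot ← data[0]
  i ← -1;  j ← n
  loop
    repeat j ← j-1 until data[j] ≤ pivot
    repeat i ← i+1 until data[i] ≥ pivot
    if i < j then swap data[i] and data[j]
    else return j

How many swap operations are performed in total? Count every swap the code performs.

pivot=6
j stops at 6 (6), i stops at 0 (6); swap ⇒ [6, 6, 5, 6, 5, 6, 6]
j stops at 5 (6), i stops at 1 (6); swap ⇒ [6, 6, 5, 6, 5, 6, 6]
j stops at 4 (5), i stops at 3 (6); swap ⇒ [6, 6, 5, 5, 6, 6, 6]
j stops at 3, i stops at 4; i≥j ⇒ return 3. data=[6, 6, 5, 5, 6, 6, 6]

3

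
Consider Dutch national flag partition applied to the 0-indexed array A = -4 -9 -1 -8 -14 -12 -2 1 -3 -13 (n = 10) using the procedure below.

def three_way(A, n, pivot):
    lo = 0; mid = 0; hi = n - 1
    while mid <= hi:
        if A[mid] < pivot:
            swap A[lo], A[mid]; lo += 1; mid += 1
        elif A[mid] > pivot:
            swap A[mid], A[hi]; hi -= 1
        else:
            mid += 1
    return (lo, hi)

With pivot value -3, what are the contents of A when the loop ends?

pivot = -3; lo=0, mid=0, hi=9
A[mid]=-4<-3: swap A[0],A[0]; lo=1,mid=1 → -4 -9 -1 -8 -14 -12 -2 1 -3 -13
A[mid]=-9<-3: swap A[1],A[1]; lo=2,mid=2 → -4 -9 -1 -8 -14 -12 -2 1 -3 -13
A[mid]=-1>-3: swap A[2],A[9]; hi=8 → -4 -9 -13 -8 -14 -12 -2 1 -3 -1
A[mid]=-13<-3: swap A[2],A[2]; lo=3,mid=3 → -4 -9 -13 -8 -14 -12 -2 1 -3 -1
A[mid]=-8<-3: swap A[3],A[3]; lo=4,mid=4 → -4 -9 -13 -8 -14 -12 -2 1 -3 -1
A[mid]=-14<-3: swap A[4],A[4]; lo=5,mid=5 → -4 -9 -13 -8 -14 -12 -2 1 -3 -1
A[mid]=-12<-3: swap A[5],A[5]; lo=6,mid=6 → -4 -9 -13 -8 -14 -12 -2 1 -3 -1
A[mid]=-2>-3: swap A[6],A[8]; hi=7 → -4 -9 -13 -8 -14 -12 -3 1 -2 -1
A[mid]=-3=-3: mid=7
A[mid]=1>-3: swap A[7],A[7]; hi=6 → -4 -9 -13 -8 -14 -12 -3 1 -2 -1
end: lo=6, hi=6; A = -4 -9 -13 -8 -14 -12 -3 1 -2 -1

-4 -9 -13 -8 -14 -12 -3 1 -2 -1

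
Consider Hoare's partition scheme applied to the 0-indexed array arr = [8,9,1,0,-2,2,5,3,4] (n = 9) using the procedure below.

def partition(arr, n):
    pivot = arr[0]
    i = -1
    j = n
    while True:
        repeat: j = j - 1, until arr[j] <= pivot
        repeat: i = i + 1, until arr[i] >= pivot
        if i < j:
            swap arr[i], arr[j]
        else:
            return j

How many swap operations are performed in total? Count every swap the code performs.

pivot=8
j stops at 8 (4), i stops at 0 (8); swap ⇒ [4,9,1,0,-2,2,5,3,8]
j stops at 7 (3), i stops at 1 (9); swap ⇒ [4,3,1,0,-2,2,5,9,8]
j stops at 6, i stops at 7; i≥j ⇒ return 6. arr=[4,3,1,0,-2,2,5,9,8]

2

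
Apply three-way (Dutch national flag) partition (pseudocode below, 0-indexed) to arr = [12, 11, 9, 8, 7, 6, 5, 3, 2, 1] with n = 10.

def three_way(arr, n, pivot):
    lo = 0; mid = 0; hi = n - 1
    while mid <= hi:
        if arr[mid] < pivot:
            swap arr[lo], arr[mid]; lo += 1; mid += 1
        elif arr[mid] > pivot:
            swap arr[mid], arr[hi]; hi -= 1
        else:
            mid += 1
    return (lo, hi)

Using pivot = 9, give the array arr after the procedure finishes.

[1, 2, 8, 7, 6, 5, 3, 9, 11, 12]

lo=0 mid=0 hi=9
12>9: swap(0,9), hi=8 ⇒ [1, 11, 9, 8, 7, 6, 5, 3, 2, 12]
1<9: swap(0,0), lo=1 mid=1 ⇒ [1, 11, 9, 8, 7, 6, 5, 3, 2, 12]
11>9: swap(1,8), hi=7 ⇒ [1, 2, 9, 8, 7, 6, 5, 3, 11, 12]
2<9: swap(1,1), lo=2 mid=2 ⇒ [1, 2, 9, 8, 7, 6, 5, 3, 11, 12]
9=9: mid=3
8<9: swap(2,3), lo=3 mid=4 ⇒ [1, 2, 8, 9, 7, 6, 5, 3, 11, 12]
7<9: swap(3,4), lo=4 mid=5 ⇒ [1, 2, 8, 7, 9, 6, 5, 3, 11, 12]
6<9: swap(4,5), lo=5 mid=6 ⇒ [1, 2, 8, 7, 6, 9, 5, 3, 11, 12]
5<9: swap(5,6), lo=6 mid=7 ⇒ [1, 2, 8, 7, 6, 5, 9, 3, 11, 12]
3<9: swap(6,7), lo=7 mid=8 ⇒ [1, 2, 8, 7, 6, 5, 3, 9, 11, 12]
done. lo=7 hi=7; arr=[1, 2, 8, 7, 6, 5, 3, 9, 11, 12]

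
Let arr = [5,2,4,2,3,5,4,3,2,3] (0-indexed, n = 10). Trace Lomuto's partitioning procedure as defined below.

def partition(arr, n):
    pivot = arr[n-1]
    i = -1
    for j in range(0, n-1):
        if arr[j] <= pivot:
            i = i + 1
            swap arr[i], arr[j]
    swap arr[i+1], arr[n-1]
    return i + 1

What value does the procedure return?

5

pivot = arr[9] = 3; i = -1
j=0: arr[0]=5 > 3 → no swap
j=1: arr[1]=2 ≤ 3 → i=0, swap arr[0],arr[1] → [2,5,4,2,3,5,4,3,2,3]
j=2: arr[2]=4 > 3 → no swap
j=3: arr[3]=2 ≤ 3 → i=1, swap arr[1],arr[3] → [2,2,4,5,3,5,4,3,2,3]
j=4: arr[4]=3 ≤ 3 → i=2, swap arr[2],arr[4] → [2,2,3,5,4,5,4,3,2,3]
j=5: arr[5]=5 > 3 → no swap
j=6: arr[6]=4 > 3 → no swap
j=7: arr[7]=3 ≤ 3 → i=3, swap arr[3],arr[7] → [2,2,3,3,4,5,4,5,2,3]
j=8: arr[8]=2 ≤ 3 → i=4, swap arr[4],arr[8] → [2,2,3,3,2,5,4,5,4,3]
final swap arr[5],arr[9] → [2,2,3,3,2,3,4,5,4,5]; return 5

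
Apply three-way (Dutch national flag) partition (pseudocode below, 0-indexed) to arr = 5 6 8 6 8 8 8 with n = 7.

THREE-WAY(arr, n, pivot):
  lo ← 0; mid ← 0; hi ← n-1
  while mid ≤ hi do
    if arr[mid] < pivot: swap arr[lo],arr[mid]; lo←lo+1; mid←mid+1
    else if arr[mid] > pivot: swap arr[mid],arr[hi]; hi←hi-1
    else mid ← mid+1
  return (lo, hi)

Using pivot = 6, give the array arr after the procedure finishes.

pivot = 6; lo=0, mid=0, hi=6
arr[mid]=5<6: swap arr[0],arr[0]; lo=1,mid=1 → 5 6 8 6 8 8 8
arr[mid]=6=6: mid=2
arr[mid]=8>6: swap arr[2],arr[6]; hi=5 → 5 6 8 6 8 8 8
arr[mid]=8>6: swap arr[2],arr[5]; hi=4 → 5 6 8 6 8 8 8
arr[mid]=8>6: swap arr[2],arr[4]; hi=3 → 5 6 8 6 8 8 8
arr[mid]=8>6: swap arr[2],arr[3]; hi=2 → 5 6 6 8 8 8 8
arr[mid]=6=6: mid=3
end: lo=1, hi=2; arr = 5 6 6 8 8 8 8

5 6 6 8 8 8 8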